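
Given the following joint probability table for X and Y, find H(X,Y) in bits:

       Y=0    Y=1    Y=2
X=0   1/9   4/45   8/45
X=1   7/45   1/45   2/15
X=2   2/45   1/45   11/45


H(X,Y) = -Σ p(x,y) log₂ p(x,y)
  p(0,0)=1/9: -0.1111 × log₂(0.1111) = 0.3522
  p(0,1)=4/45: -0.0889 × log₂(0.0889) = 0.3104
  p(0,2)=8/45: -0.1778 × log₂(0.1778) = 0.4430
  p(1,0)=7/45: -0.1556 × log₂(0.1556) = 0.4176
  p(1,1)=1/45: -0.0222 × log₂(0.0222) = 0.1220
  p(1,2)=2/15: -0.1333 × log₂(0.1333) = 0.3876
  p(2,0)=2/45: -0.0444 × log₂(0.0444) = 0.1996
  p(2,1)=1/45: -0.0222 × log₂(0.0222) = 0.1220
  p(2,2)=11/45: -0.2444 × log₂(0.2444) = 0.4968
H(X,Y) = 2.8513 bits


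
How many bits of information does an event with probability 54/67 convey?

Information content I(x) = -log₂(p(x))
I = -log₂(54/67) = -log₂(0.8060)
I = 0.3112 bits


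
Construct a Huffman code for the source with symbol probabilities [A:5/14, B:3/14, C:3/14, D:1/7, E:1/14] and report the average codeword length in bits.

Huffman tree construction:
Combine smallest probabilities repeatedly
Resulting codes:
  A: 11 (length 2)
  B: 00 (length 2)
  C: 01 (length 2)
  D: 101 (length 3)
  E: 100 (length 3)
Average length = Σ p(s) × length(s) = 2.2143 bits


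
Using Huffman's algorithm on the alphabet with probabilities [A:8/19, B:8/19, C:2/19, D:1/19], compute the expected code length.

Huffman tree construction:
Combine smallest probabilities repeatedly
Resulting codes:
  A: 11 (length 2)
  B: 0 (length 1)
  C: 101 (length 3)
  D: 100 (length 3)
Average length = Σ p(s) × length(s) = 1.7368 bits


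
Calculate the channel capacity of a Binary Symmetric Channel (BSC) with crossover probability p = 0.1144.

For BSC with error probability p:
C = 1 - H(p) where H(p) is binary entropy
H(0.1144) = -0.1144 × log₂(0.1144) - 0.8856 × log₂(0.8856)
H(p) = 0.5130
C = 1 - 0.5130 = 0.4870 bits/use


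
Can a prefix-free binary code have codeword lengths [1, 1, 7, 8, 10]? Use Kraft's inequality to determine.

Kraft inequality: Σ 2^(-l_i) ≤ 1 for prefix-free code
Calculating: 2^(-1) + 2^(-1) + 2^(-7) + 2^(-8) + 2^(-10)
= 0.5 + 0.5 + 0.0078125 + 0.00390625 + 0.0009765625
= 1.0127
Since 1.0127 > 1, prefix-free code does not exist


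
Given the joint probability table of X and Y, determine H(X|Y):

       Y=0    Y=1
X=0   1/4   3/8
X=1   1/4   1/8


H(X|Y) = Σ_y p(y) H(X|Y=y)
  p(Y=0) = 1/2, H(X|Y=0) = 1.0000
  p(Y=1) = 1/2, H(X|Y=1) = 0.8113
H(X|Y) = 0.5000×1.0000 + 0.5000×0.8113 = 0.9056 bits


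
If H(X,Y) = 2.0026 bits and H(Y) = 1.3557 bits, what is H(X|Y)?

Chain rule: H(X,Y) = H(X|Y) + H(Y)
H(X|Y) = H(X,Y) - H(Y) = 2.0026 - 1.3557 = 0.6469 bits


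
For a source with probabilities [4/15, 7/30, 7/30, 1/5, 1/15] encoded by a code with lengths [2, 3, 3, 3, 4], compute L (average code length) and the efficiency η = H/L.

Average length L = Σ p_i × l_i = 2.8000 bits
Entropy H = 2.2131 bits
Efficiency η = H/L × 100% = 79.04%


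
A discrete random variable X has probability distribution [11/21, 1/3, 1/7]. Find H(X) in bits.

H(X) = -Σ p(x) log₂ p(x)
  -11/21 × log₂(11/21) = 0.4887
  -1/3 × log₂(1/3) = 0.5283
  -1/7 × log₂(1/7) = 0.4011
H(X) = 1.4180 bits


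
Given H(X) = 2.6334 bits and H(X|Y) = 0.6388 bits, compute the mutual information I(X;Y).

I(X;Y) = H(X) - H(X|Y)
I(X;Y) = 2.6334 - 0.6388 = 1.9946 bits


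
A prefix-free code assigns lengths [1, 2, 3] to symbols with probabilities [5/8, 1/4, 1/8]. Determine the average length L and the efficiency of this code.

Average length L = Σ p_i × l_i = 1.5000 bits
Entropy H = 1.2988 bits
Efficiency η = H/L × 100% = 86.59%


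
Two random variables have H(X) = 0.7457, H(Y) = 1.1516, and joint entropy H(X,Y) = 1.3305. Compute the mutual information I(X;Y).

I(X;Y) = H(X) + H(Y) - H(X,Y)
I(X;Y) = 0.7457 + 1.1516 - 1.3305 = 0.5668 bits


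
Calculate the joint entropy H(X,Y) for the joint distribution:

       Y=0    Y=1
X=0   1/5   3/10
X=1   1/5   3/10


H(X,Y) = -Σ p(x,y) log₂ p(x,y)
  p(0,0)=1/5: -0.2000 × log₂(0.2000) = 0.4644
  p(0,1)=3/10: -0.3000 × log₂(0.3000) = 0.5211
  p(1,0)=1/5: -0.2000 × log₂(0.2000) = 0.4644
  p(1,1)=3/10: -0.3000 × log₂(0.3000) = 0.5211
H(X,Y) = 1.9710 bits


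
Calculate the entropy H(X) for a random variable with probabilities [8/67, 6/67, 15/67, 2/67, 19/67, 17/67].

H(X) = -Σ p(x) log₂ p(x)
  -8/67 × log₂(8/67) = 0.3661
  -6/67 × log₂(6/67) = 0.3117
  -15/67 × log₂(15/67) = 0.4834
  -2/67 × log₂(2/67) = 0.1512
  -19/67 × log₂(19/67) = 0.5156
  -17/67 × log₂(17/67) = 0.5020
H(X) = 2.3301 bits


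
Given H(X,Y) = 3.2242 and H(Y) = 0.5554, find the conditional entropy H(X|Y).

Chain rule: H(X,Y) = H(X|Y) + H(Y)
H(X|Y) = H(X,Y) - H(Y) = 3.2242 - 0.5554 = 2.6688 bits


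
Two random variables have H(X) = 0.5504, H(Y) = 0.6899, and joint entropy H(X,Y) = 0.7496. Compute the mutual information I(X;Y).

I(X;Y) = H(X) + H(Y) - H(X,Y)
I(X;Y) = 0.5504 + 0.6899 - 0.7496 = 0.4907 bits


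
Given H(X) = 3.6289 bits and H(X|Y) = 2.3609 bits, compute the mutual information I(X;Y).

I(X;Y) = H(X) - H(X|Y)
I(X;Y) = 3.6289 - 2.3609 = 1.268 bits


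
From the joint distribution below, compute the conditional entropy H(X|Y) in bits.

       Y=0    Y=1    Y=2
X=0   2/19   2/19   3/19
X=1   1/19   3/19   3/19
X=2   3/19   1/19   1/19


H(X|Y) = Σ_y p(y) H(X|Y=y)
  p(Y=0) = 6/19, H(X|Y=0) = 1.4591
  p(Y=1) = 6/19, H(X|Y=1) = 1.4591
  p(Y=2) = 7/19, H(X|Y=2) = 1.4488
H(X|Y) = 0.3158×1.4591 + 0.3158×1.4591 + 0.3684×1.4488 = 1.4553 bits


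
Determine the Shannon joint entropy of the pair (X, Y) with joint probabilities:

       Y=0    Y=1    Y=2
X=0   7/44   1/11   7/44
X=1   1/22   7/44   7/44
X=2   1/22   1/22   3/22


H(X,Y) = -Σ p(x,y) log₂ p(x,y)
  p(0,0)=7/44: -0.1591 × log₂(0.1591) = 0.4219
  p(0,1)=1/11: -0.0909 × log₂(0.0909) = 0.3145
  p(0,2)=7/44: -0.1591 × log₂(0.1591) = 0.4219
  p(1,0)=1/22: -0.0455 × log₂(0.0455) = 0.2027
  p(1,1)=7/44: -0.1591 × log₂(0.1591) = 0.4219
  p(1,2)=7/44: -0.1591 × log₂(0.1591) = 0.4219
  p(2,0)=1/22: -0.0455 × log₂(0.0455) = 0.2027
  p(2,1)=1/22: -0.0455 × log₂(0.0455) = 0.2027
  p(2,2)=3/22: -0.1364 × log₂(0.1364) = 0.3920
H(X,Y) = 3.0023 bits


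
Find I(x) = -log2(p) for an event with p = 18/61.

Information content I(x) = -log₂(p(x))
I = -log₂(18/61) = -log₂(0.2951)
I = 1.7608 bits


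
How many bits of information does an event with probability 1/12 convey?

Information content I(x) = -log₂(p(x))
I = -log₂(1/12) = -log₂(0.0833)
I = 3.5850 bits


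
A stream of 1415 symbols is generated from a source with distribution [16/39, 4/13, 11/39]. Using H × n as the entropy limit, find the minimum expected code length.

Entropy H = 1.5656 bits/symbol
Minimum bits = H × n = 1.5656 × 1415
= 2215.29 bits


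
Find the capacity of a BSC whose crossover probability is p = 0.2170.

For BSC with error probability p:
C = 1 - H(p) where H(p) is binary entropy
H(0.2170) = -0.2170 × log₂(0.2170) - 0.7830 × log₂(0.7830)
H(p) = 0.7547
C = 1 - 0.7547 = 0.2453 bits/use


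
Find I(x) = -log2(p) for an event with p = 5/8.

Information content I(x) = -log₂(p(x))
I = -log₂(5/8) = -log₂(0.6250)
I = 0.6781 bits


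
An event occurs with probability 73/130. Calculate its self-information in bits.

Information content I(x) = -log₂(p(x))
I = -log₂(73/130) = -log₂(0.5615)
I = 0.8325 bits


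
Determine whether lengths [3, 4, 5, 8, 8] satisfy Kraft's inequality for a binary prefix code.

Kraft inequality: Σ 2^(-l_i) ≤ 1 for prefix-free code
Calculating: 2^(-3) + 2^(-4) + 2^(-5) + 2^(-8) + 2^(-8)
= 0.125 + 0.0625 + 0.03125 + 0.00390625 + 0.00390625
= 0.2266
Since 0.2266 ≤ 1, prefix-free code exists


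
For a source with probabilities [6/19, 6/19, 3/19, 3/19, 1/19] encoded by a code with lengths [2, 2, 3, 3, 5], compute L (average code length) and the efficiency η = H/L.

Average length L = Σ p_i × l_i = 2.4737 bits
Entropy H = 2.1148 bits
Efficiency η = H/L × 100% = 85.49%


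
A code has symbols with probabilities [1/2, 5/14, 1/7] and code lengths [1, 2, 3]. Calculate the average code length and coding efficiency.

Average length L = Σ p_i × l_i = 1.6429 bits
Entropy H = 1.4316 bits
Efficiency η = H/L × 100% = 87.14%


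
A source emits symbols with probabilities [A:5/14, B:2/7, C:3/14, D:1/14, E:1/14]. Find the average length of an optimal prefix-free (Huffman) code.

Huffman tree construction:
Combine smallest probabilities repeatedly
Resulting codes:
  A: 11 (length 2)
  B: 10 (length 2)
  C: 01 (length 2)
  D: 000 (length 3)
  E: 001 (length 3)
Average length = Σ p(s) × length(s) = 2.1429 bits


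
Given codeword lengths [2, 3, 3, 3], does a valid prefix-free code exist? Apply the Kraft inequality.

Kraft inequality: Σ 2^(-l_i) ≤ 1 for prefix-free code
Calculating: 2^(-2) + 2^(-3) + 2^(-3) + 2^(-3)
= 0.25 + 0.125 + 0.125 + 0.125
= 0.6250
Since 0.6250 ≤ 1, prefix-free code exists


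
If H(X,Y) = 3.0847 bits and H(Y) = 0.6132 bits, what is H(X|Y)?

Chain rule: H(X,Y) = H(X|Y) + H(Y)
H(X|Y) = H(X,Y) - H(Y) = 3.0847 - 0.6132 = 2.4715 bits


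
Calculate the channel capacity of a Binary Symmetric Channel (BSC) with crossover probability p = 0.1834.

For BSC with error probability p:
C = 1 - H(p) where H(p) is binary entropy
H(0.1834) = -0.1834 × log₂(0.1834) - 0.8166 × log₂(0.8166)
H(p) = 0.6875
C = 1 - 0.6875 = 0.3125 bits/use


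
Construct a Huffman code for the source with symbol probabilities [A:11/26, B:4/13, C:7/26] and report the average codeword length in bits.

Huffman tree construction:
Combine smallest probabilities repeatedly
Resulting codes:
  A: 0 (length 1)
  B: 11 (length 2)
  C: 10 (length 2)
Average length = Σ p(s) × length(s) = 1.5769 bits


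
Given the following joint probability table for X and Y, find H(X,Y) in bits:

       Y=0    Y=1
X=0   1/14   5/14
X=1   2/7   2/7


H(X,Y) = -Σ p(x,y) log₂ p(x,y)
  p(0,0)=1/14: -0.0714 × log₂(0.0714) = 0.2720
  p(0,1)=5/14: -0.3571 × log₂(0.3571) = 0.5305
  p(1,0)=2/7: -0.2857 × log₂(0.2857) = 0.5164
  p(1,1)=2/7: -0.2857 × log₂(0.2857) = 0.5164
H(X,Y) = 1.8352 bits


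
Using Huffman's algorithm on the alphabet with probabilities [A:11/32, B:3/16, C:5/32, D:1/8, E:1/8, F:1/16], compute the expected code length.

Huffman tree construction:
Combine smallest probabilities repeatedly
Resulting codes:
  A: 11 (length 2)
  B: 00 (length 2)
  C: 101 (length 3)
  D: 011 (length 3)
  E: 100 (length 3)
  F: 010 (length 3)
Average length = Σ p(s) × length(s) = 2.4688 bits


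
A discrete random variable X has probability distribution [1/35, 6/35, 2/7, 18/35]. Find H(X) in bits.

H(X) = -Σ p(x) log₂ p(x)
  -1/35 × log₂(1/35) = 0.1466
  -6/35 × log₂(6/35) = 0.4362
  -2/7 × log₂(2/7) = 0.5164
  -18/35 × log₂(18/35) = 0.4934
H(X) = 1.5925 bits


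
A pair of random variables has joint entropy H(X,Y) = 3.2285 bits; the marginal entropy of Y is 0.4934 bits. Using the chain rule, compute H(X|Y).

Chain rule: H(X,Y) = H(X|Y) + H(Y)
H(X|Y) = H(X,Y) - H(Y) = 3.2285 - 0.4934 = 2.7351 bits


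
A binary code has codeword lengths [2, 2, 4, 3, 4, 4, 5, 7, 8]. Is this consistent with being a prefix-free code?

Kraft inequality: Σ 2^(-l_i) ≤ 1 for prefix-free code
Calculating: 2^(-2) + 2^(-2) + 2^(-4) + 2^(-3) + 2^(-4) + 2^(-4) + 2^(-5) + 2^(-7) + 2^(-8)
= 0.25 + 0.25 + 0.0625 + 0.125 + 0.0625 + 0.0625 + 0.03125 + 0.0078125 + 0.00390625
= 0.8555
Since 0.8555 ≤ 1, prefix-free code exists


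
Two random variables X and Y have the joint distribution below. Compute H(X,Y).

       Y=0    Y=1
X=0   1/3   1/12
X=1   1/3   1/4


H(X,Y) = -Σ p(x,y) log₂ p(x,y)
  p(0,0)=1/3: -0.3333 × log₂(0.3333) = 0.5283
  p(0,1)=1/12: -0.0833 × log₂(0.0833) = 0.2987
  p(1,0)=1/3: -0.3333 × log₂(0.3333) = 0.5283
  p(1,1)=1/4: -0.2500 × log₂(0.2500) = 0.5000
H(X,Y) = 1.8554 bits


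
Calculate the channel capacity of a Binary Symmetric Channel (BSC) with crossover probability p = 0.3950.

For BSC with error probability p:
C = 1 - H(p) where H(p) is binary entropy
H(0.3950) = -0.3950 × log₂(0.3950) - 0.6050 × log₂(0.6050)
H(p) = 0.9680
C = 1 - 0.9680 = 0.0320 bits/use


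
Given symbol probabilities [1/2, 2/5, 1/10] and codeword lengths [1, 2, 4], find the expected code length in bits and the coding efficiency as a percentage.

Average length L = Σ p_i × l_i = 1.7000 bits
Entropy H = 1.3610 bits
Efficiency η = H/L × 100% = 80.06%


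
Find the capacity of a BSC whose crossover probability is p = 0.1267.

For BSC with error probability p:
C = 1 - H(p) where H(p) is binary entropy
H(0.1267) = -0.1267 × log₂(0.1267) - 0.8733 × log₂(0.8733)
H(p) = 0.5483
C = 1 - 0.5483 = 0.4517 bits/use


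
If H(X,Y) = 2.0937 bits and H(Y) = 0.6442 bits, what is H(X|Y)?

Chain rule: H(X,Y) = H(X|Y) + H(Y)
H(X|Y) = H(X,Y) - H(Y) = 2.0937 - 0.6442 = 1.4495 bits


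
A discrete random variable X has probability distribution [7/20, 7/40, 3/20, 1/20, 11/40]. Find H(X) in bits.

H(X) = -Σ p(x) log₂ p(x)
  -7/20 × log₂(7/20) = 0.5301
  -7/40 × log₂(7/40) = 0.4401
  -3/20 × log₂(3/20) = 0.4105
  -1/20 × log₂(1/20) = 0.2161
  -11/40 × log₂(11/40) = 0.5122
H(X) = 2.1090 bits


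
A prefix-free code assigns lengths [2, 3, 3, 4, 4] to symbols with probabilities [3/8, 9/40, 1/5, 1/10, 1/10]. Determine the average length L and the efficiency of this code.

Average length L = Σ p_i × l_i = 2.8250 bits
Entropy H = 2.1436 bits
Efficiency η = H/L × 100% = 75.88%


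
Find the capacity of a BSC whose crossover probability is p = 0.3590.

For BSC with error probability p:
C = 1 - H(p) where H(p) is binary entropy
H(0.3590) = -0.3590 × log₂(0.3590) - 0.6410 × log₂(0.6410)
H(p) = 0.9418
C = 1 - 0.9418 = 0.0582 bits/use


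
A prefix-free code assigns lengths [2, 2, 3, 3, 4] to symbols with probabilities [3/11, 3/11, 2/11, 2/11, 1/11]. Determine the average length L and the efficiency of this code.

Average length L = Σ p_i × l_i = 2.5455 bits
Entropy H = 2.2313 bits
Efficiency η = H/L × 100% = 87.66%


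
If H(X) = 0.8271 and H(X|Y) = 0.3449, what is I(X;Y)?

I(X;Y) = H(X) - H(X|Y)
I(X;Y) = 0.8271 - 0.3449 = 0.4822 bits


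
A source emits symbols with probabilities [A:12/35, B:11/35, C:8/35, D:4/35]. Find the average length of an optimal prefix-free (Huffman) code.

Huffman tree construction:
Combine smallest probabilities repeatedly
Resulting codes:
  A: 11 (length 2)
  B: 10 (length 2)
  C: 01 (length 2)
  D: 00 (length 2)
Average length = Σ p(s) × length(s) = 2.0000 bits


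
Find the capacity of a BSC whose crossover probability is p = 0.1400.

For BSC with error probability p:
C = 1 - H(p) where H(p) is binary entropy
H(0.1400) = -0.1400 × log₂(0.1400) - 0.8600 × log₂(0.8600)
H(p) = 0.5842
C = 1 - 0.5842 = 0.4158 bits/use


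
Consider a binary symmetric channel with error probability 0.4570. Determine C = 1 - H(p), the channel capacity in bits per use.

For BSC with error probability p:
C = 1 - H(p) where H(p) is binary entropy
H(0.4570) = -0.4570 × log₂(0.4570) - 0.5430 × log₂(0.5430)
H(p) = 0.9947
C = 1 - 0.9947 = 0.0053 bits/use


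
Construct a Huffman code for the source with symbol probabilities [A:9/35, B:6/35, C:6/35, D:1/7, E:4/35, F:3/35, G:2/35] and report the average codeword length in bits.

Huffman tree construction:
Combine smallest probabilities repeatedly
Resulting codes:
  A: 01 (length 2)
  B: 111 (length 3)
  C: 00 (length 2)
  D: 101 (length 3)
  E: 100 (length 3)
  F: 1101 (length 4)
  G: 1100 (length 4)
Average length = Σ p(s) × length(s) = 2.7143 bits


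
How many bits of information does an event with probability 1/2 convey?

Information content I(x) = -log₂(p(x))
I = -log₂(1/2) = -log₂(0.5000)
I = 1.0000 bits


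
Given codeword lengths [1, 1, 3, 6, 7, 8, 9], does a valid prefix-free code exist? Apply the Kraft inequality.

Kraft inequality: Σ 2^(-l_i) ≤ 1 for prefix-free code
Calculating: 2^(-1) + 2^(-1) + 2^(-3) + 2^(-6) + 2^(-7) + 2^(-8) + 2^(-9)
= 0.5 + 0.5 + 0.125 + 0.015625 + 0.0078125 + 0.00390625 + 0.001953125
= 1.1543
Since 1.1543 > 1, prefix-free code does not exist


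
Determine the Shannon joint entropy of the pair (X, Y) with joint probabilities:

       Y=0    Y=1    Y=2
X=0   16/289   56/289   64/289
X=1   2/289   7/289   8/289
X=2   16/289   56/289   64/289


H(X,Y) = -Σ p(x,y) log₂ p(x,y)
  p(0,0)=16/289: -0.0554 × log₂(0.0554) = 0.2311
  p(0,1)=56/289: -0.1938 × log₂(0.1938) = 0.4588
  p(0,2)=64/289: -0.2215 × log₂(0.2215) = 0.4816
  p(1,0)=2/289: -0.0069 × log₂(0.0069) = 0.0497
  p(1,1)=7/289: -0.0242 × log₂(0.0242) = 0.1300
  p(1,2)=8/289: -0.0277 × log₂(0.0277) = 0.1433
  p(2,0)=16/289: -0.0554 × log₂(0.0554) = 0.2311
  p(2,1)=56/289: -0.1938 × log₂(0.1938) = 0.4588
  p(2,2)=64/289: -0.2215 × log₂(0.2215) = 0.4816
H(X,Y) = 2.6660 bits


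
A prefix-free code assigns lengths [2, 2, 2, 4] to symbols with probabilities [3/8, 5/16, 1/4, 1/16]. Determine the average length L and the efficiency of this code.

Average length L = Σ p_i × l_i = 2.1250 bits
Entropy H = 1.8050 bits
Efficiency η = H/L × 100% = 84.94%


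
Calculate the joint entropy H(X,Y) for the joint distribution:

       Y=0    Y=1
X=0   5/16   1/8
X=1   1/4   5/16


H(X,Y) = -Σ p(x,y) log₂ p(x,y)
  p(0,0)=5/16: -0.3125 × log₂(0.3125) = 0.5244
  p(0,1)=1/8: -0.1250 × log₂(0.1250) = 0.3750
  p(1,0)=1/4: -0.2500 × log₂(0.2500) = 0.5000
  p(1,1)=5/16: -0.3125 × log₂(0.3125) = 0.5244
H(X,Y) = 1.9238 bits


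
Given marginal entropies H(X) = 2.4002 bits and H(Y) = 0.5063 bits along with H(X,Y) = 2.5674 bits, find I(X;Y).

I(X;Y) = H(X) + H(Y) - H(X,Y)
I(X;Y) = 2.4002 + 0.5063 - 2.5674 = 0.3391 bits


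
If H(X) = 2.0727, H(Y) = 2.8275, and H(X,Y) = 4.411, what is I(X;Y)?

I(X;Y) = H(X) + H(Y) - H(X,Y)
I(X;Y) = 2.0727 + 2.8275 - 4.411 = 0.4892 bits


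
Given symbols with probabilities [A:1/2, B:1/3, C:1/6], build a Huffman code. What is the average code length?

Huffman tree construction:
Combine smallest probabilities repeatedly
Resulting codes:
  A: 0 (length 1)
  B: 11 (length 2)
  C: 10 (length 2)
Average length = Σ p(s) × length(s) = 1.5000 bits


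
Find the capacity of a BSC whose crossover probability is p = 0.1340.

For BSC with error probability p:
C = 1 - H(p) where H(p) is binary entropy
H(0.1340) = -0.1340 × log₂(0.1340) - 0.8660 × log₂(0.8660)
H(p) = 0.5683
C = 1 - 0.5683 = 0.4317 bits/use


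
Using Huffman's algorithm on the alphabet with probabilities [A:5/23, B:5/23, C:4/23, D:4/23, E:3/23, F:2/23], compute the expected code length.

Huffman tree construction:
Combine smallest probabilities repeatedly
Resulting codes:
  A: 00 (length 2)
  B: 01 (length 2)
  C: 110 (length 3)
  D: 111 (length 3)
  E: 101 (length 3)
  F: 100 (length 3)
Average length = Σ p(s) × length(s) = 2.5652 bits


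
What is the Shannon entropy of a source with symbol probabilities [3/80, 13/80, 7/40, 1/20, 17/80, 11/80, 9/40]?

H(X) = -Σ p(x) log₂ p(x)
  -3/80 × log₂(3/80) = 0.1776
  -13/80 × log₂(13/80) = 0.4260
  -7/40 × log₂(7/40) = 0.4401
  -1/20 × log₂(1/20) = 0.2161
  -17/80 × log₂(17/80) = 0.4748
  -11/80 × log₂(11/80) = 0.3936
  -9/40 × log₂(9/40) = 0.4842
H(X) = 2.6124 bits


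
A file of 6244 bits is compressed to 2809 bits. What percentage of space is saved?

Space savings = (1 - Compressed/Original) × 100%
= (1 - 2809/6244) × 100%
= 55.01%


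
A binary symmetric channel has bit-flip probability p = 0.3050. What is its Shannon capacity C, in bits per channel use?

For BSC with error probability p:
C = 1 - H(p) where H(p) is binary entropy
H(0.3050) = -0.3050 × log₂(0.3050) - 0.6950 × log₂(0.6950)
H(p) = 0.8873
C = 1 - 0.8873 = 0.1127 bits/use


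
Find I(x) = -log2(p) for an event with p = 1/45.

Information content I(x) = -log₂(p(x))
I = -log₂(1/45) = -log₂(0.0222)
I = 5.4919 bits


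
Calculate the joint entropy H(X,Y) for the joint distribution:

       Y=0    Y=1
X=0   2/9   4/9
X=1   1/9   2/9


H(X,Y) = -Σ p(x,y) log₂ p(x,y)
  p(0,0)=2/9: -0.2222 × log₂(0.2222) = 0.4822
  p(0,1)=4/9: -0.4444 × log₂(0.4444) = 0.5200
  p(1,0)=1/9: -0.1111 × log₂(0.1111) = 0.3522
  p(1,1)=2/9: -0.2222 × log₂(0.2222) = 0.4822
H(X,Y) = 1.8366 bits


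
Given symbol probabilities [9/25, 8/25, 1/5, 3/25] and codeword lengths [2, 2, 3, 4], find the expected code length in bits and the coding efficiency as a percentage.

Average length L = Σ p_i × l_i = 2.4400 bits
Entropy H = 1.8881 bits
Efficiency η = H/L × 100% = 77.38%


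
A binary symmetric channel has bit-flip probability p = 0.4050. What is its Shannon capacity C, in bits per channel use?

For BSC with error probability p:
C = 1 - H(p) where H(p) is binary entropy
H(0.4050) = -0.4050 × log₂(0.4050) - 0.5950 × log₂(0.5950)
H(p) = 0.9738
C = 1 - 0.9738 = 0.0262 bits/use


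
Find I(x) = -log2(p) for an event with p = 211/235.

Information content I(x) = -log₂(p(x))
I = -log₂(211/235) = -log₂(0.8979)
I = 0.1554 bits


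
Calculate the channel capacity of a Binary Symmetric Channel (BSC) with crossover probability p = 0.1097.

For BSC with error probability p:
C = 1 - H(p) where H(p) is binary entropy
H(0.1097) = -0.1097 × log₂(0.1097) - 0.8903 × log₂(0.8903)
H(p) = 0.4990
C = 1 - 0.4990 = 0.5010 bits/use


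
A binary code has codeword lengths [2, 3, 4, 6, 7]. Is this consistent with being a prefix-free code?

Kraft inequality: Σ 2^(-l_i) ≤ 1 for prefix-free code
Calculating: 2^(-2) + 2^(-3) + 2^(-4) + 2^(-6) + 2^(-7)
= 0.25 + 0.125 + 0.0625 + 0.015625 + 0.0078125
= 0.4609
Since 0.4609 ≤ 1, prefix-free code exists


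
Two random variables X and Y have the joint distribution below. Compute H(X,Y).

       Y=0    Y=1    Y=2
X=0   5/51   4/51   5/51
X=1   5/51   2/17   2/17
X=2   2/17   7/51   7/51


H(X,Y) = -Σ p(x,y) log₂ p(x,y)
  p(0,0)=5/51: -0.0980 × log₂(0.0980) = 0.3285
  p(0,1)=4/51: -0.0784 × log₂(0.0784) = 0.2880
  p(0,2)=5/51: -0.0980 × log₂(0.0980) = 0.3285
  p(1,0)=5/51: -0.0980 × log₂(0.0980) = 0.3285
  p(1,1)=2/17: -0.1176 × log₂(0.1176) = 0.3632
  p(1,2)=2/17: -0.1176 × log₂(0.1176) = 0.3632
  p(2,0)=2/17: -0.1176 × log₂(0.1176) = 0.3632
  p(2,1)=7/51: -0.1373 × log₂(0.1373) = 0.3932
  p(2,2)=7/51: -0.1373 × log₂(0.1373) = 0.3932
H(X,Y) = 3.1497 bits


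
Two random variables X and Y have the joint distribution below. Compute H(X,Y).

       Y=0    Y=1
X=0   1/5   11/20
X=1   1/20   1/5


H(X,Y) = -Σ p(x,y) log₂ p(x,y)
  p(0,0)=1/5: -0.2000 × log₂(0.2000) = 0.4644
  p(0,1)=11/20: -0.5500 × log₂(0.5500) = 0.4744
  p(1,0)=1/20: -0.0500 × log₂(0.0500) = 0.2161
  p(1,1)=1/5: -0.2000 × log₂(0.2000) = 0.4644
H(X,Y) = 1.6192 bits


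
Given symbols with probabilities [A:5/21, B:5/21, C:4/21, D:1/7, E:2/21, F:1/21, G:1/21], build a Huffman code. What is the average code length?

Huffman tree construction:
Combine smallest probabilities repeatedly
Resulting codes:
  A: 01 (length 2)
  B: 10 (length 2)
  C: 111 (length 3)
  D: 110 (length 3)
  E: 000 (length 3)
  F: 0010 (length 4)
  G: 0011 (length 4)
Average length = Σ p(s) × length(s) = 2.6190 bits


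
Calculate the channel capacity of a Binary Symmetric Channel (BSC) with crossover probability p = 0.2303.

For BSC with error probability p:
C = 1 - H(p) where H(p) is binary entropy
H(0.2303) = -0.2303 × log₂(0.2303) - 0.7697 × log₂(0.7697)
H(p) = 0.7785
C = 1 - 0.7785 = 0.2215 bits/use


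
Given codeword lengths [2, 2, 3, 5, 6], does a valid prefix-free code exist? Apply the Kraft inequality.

Kraft inequality: Σ 2^(-l_i) ≤ 1 for prefix-free code
Calculating: 2^(-2) + 2^(-2) + 2^(-3) + 2^(-5) + 2^(-6)
= 0.25 + 0.25 + 0.125 + 0.03125 + 0.015625
= 0.6719
Since 0.6719 ≤ 1, prefix-free code exists


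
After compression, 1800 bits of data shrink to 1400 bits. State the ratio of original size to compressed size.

Compression ratio = Original / Compressed
= 1800 / 1400 = 1.29:1


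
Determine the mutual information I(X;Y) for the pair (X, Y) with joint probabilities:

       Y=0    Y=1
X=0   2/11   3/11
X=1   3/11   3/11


H(X) = 0.9940, H(Y) = 0.9940, H(X,Y) = 1.9808
I(X;Y) = H(X) + H(Y) - H(X,Y) = 0.0072 bits


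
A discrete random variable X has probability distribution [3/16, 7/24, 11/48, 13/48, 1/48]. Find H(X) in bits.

H(X) = -Σ p(x) log₂ p(x)
  -3/16 × log₂(3/16) = 0.4528
  -7/24 × log₂(7/24) = 0.5185
  -11/48 × log₂(11/48) = 0.4871
  -13/48 × log₂(13/48) = 0.5104
  -1/48 × log₂(1/48) = 0.1164
H(X) = 2.0851 bits


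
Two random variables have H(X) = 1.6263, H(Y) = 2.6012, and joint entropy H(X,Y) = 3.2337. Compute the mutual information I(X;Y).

I(X;Y) = H(X) + H(Y) - H(X,Y)
I(X;Y) = 1.6263 + 2.6012 - 3.2337 = 0.9938 bits


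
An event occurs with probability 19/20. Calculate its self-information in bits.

Information content I(x) = -log₂(p(x))
I = -log₂(19/20) = -log₂(0.9500)
I = 0.0740 bits


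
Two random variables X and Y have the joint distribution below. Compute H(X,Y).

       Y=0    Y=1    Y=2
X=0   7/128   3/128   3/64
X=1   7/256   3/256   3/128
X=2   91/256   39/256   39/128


H(X,Y) = -Σ p(x,y) log₂ p(x,y)
  p(0,0)=7/128: -0.0547 × log₂(0.0547) = 0.2293
  p(0,1)=3/128: -0.0234 × log₂(0.0234) = 0.1269
  p(0,2)=3/64: -0.0469 × log₂(0.0469) = 0.2070
  p(1,0)=7/256: -0.0273 × log₂(0.0273) = 0.1420
  p(1,1)=3/256: -0.0117 × log₂(0.0117) = 0.0752
  p(1,2)=3/128: -0.0234 × log₂(0.0234) = 0.1269
  p(2,0)=91/256: -0.3555 × log₂(0.3555) = 0.5304
  p(2,1)=39/256: -0.1523 × log₂(0.1523) = 0.4136
  p(2,2)=39/128: -0.3047 × log₂(0.3047) = 0.5224
H(X,Y) = 2.3736 bits


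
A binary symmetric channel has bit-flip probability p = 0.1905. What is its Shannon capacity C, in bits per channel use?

For BSC with error probability p:
C = 1 - H(p) where H(p) is binary entropy
H(0.1905) = -0.1905 × log₂(0.1905) - 0.8095 × log₂(0.8095)
H(p) = 0.7025
C = 1 - 0.7025 = 0.2975 bits/use


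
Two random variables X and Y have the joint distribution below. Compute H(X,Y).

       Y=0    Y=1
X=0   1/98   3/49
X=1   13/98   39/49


H(X,Y) = -Σ p(x,y) log₂ p(x,y)
  p(0,0)=1/98: -0.0102 × log₂(0.0102) = 0.0675
  p(0,1)=3/49: -0.0612 × log₂(0.0612) = 0.2467
  p(1,0)=13/98: -0.1327 × log₂(0.1327) = 0.3866
  p(1,1)=39/49: -0.7959 × log₂(0.7959) = 0.2621
H(X,Y) = 0.9629 bits


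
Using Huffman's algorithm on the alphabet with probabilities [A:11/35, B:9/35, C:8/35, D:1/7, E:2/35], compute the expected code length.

Huffman tree construction:
Combine smallest probabilities repeatedly
Resulting codes:
  A: 11 (length 2)
  B: 10 (length 2)
  C: 01 (length 2)
  D: 001 (length 3)
  E: 000 (length 3)
Average length = Σ p(s) × length(s) = 2.2000 bits


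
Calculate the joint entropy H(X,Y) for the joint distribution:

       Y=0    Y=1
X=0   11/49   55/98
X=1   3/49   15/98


H(X,Y) = -Σ p(x,y) log₂ p(x,y)
  p(0,0)=11/49: -0.2245 × log₂(0.2245) = 0.4838
  p(0,1)=55/98: -0.5612 × log₂(0.5612) = 0.4677
  p(1,0)=3/49: -0.0612 × log₂(0.0612) = 0.2467
  p(1,1)=15/98: -0.1531 × log₂(0.1531) = 0.4145
H(X,Y) = 1.6127 bits


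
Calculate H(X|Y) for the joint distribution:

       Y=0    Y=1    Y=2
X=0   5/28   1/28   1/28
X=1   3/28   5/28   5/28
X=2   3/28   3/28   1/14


H(X|Y) = Σ_y p(y) H(X|Y=y)
  p(Y=0) = 11/28, H(X|Y=0) = 1.5395
  p(Y=1) = 9/28, H(X|Y=1) = 1.3516
  p(Y=2) = 2/7, H(X|Y=2) = 1.2988
H(X|Y) = 0.3929×1.5395 + 0.3214×1.3516 + 0.2857×1.2988 = 1.4103 bits


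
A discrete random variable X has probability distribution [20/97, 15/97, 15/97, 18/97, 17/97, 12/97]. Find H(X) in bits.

H(X) = -Σ p(x) log₂ p(x)
  -20/97 × log₂(20/97) = 0.4697
  -15/97 × log₂(15/97) = 0.4164
  -15/97 × log₂(15/97) = 0.4164
  -18/97 × log₂(18/97) = 0.4509
  -17/97 × log₂(17/97) = 0.4403
  -12/97 × log₂(12/97) = 0.3730
H(X) = 2.5668 bits


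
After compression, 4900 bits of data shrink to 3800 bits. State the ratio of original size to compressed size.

Compression ratio = Original / Compressed
= 4900 / 3800 = 1.29:1


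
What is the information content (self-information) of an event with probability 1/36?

Information content I(x) = -log₂(p(x))
I = -log₂(1/36) = -log₂(0.0278)
I = 5.1699 bits


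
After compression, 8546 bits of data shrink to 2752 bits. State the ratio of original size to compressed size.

Compression ratio = Original / Compressed
= 8546 / 2752 = 3.11:1


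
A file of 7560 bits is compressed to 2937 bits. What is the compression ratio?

Compression ratio = Original / Compressed
= 7560 / 2937 = 2.57:1


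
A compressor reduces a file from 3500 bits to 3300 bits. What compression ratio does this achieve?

Compression ratio = Original / Compressed
= 3500 / 3300 = 1.06:1


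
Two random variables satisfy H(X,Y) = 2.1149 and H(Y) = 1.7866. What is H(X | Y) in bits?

Chain rule: H(X,Y) = H(X|Y) + H(Y)
H(X|Y) = H(X,Y) - H(Y) = 2.1149 - 1.7866 = 0.3283 bits


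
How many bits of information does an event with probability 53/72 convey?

Information content I(x) = -log₂(p(x))
I = -log₂(53/72) = -log₂(0.7361)
I = 0.4420 bits


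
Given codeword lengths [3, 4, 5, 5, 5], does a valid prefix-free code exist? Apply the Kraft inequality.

Kraft inequality: Σ 2^(-l_i) ≤ 1 for prefix-free code
Calculating: 2^(-3) + 2^(-4) + 2^(-5) + 2^(-5) + 2^(-5)
= 0.125 + 0.0625 + 0.03125 + 0.03125 + 0.03125
= 0.2812
Since 0.2812 ≤ 1, prefix-free code exists


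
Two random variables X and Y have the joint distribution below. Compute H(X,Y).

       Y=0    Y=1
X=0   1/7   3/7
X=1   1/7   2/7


H(X,Y) = -Σ p(x,y) log₂ p(x,y)
  p(0,0)=1/7: -0.1429 × log₂(0.1429) = 0.4011
  p(0,1)=3/7: -0.4286 × log₂(0.4286) = 0.5239
  p(1,0)=1/7: -0.1429 × log₂(0.1429) = 0.4011
  p(1,1)=2/7: -0.2857 × log₂(0.2857) = 0.5164
H(X,Y) = 1.8424 bits


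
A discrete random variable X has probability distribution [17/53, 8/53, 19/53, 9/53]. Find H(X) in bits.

H(X) = -Σ p(x) log₂ p(x)
  -17/53 × log₂(17/53) = 0.5262
  -8/53 × log₂(8/53) = 0.4118
  -19/53 × log₂(19/53) = 0.5306
  -9/53 × log₂(9/53) = 0.4344
H(X) = 1.9029 bits


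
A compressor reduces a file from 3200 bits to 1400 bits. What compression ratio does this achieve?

Compression ratio = Original / Compressed
= 3200 / 1400 = 2.29:1


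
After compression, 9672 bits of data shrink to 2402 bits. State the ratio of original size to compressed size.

Compression ratio = Original / Compressed
= 9672 / 2402 = 4.03:1


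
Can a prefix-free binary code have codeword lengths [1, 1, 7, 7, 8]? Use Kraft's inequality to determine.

Kraft inequality: Σ 2^(-l_i) ≤ 1 for prefix-free code
Calculating: 2^(-1) + 2^(-1) + 2^(-7) + 2^(-7) + 2^(-8)
= 0.5 + 0.5 + 0.0078125 + 0.0078125 + 0.00390625
= 1.0195
Since 1.0195 > 1, prefix-free code does not exist


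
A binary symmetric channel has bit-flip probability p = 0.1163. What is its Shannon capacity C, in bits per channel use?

For BSC with error probability p:
C = 1 - H(p) where H(p) is binary entropy
H(0.1163) = -0.1163 × log₂(0.1163) - 0.8837 × log₂(0.8837)
H(p) = 0.5186
C = 1 - 0.5186 = 0.4814 bits/use


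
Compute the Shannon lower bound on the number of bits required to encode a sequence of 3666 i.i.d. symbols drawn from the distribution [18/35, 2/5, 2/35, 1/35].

Entropy H = 1.4047 bits/symbol
Minimum bits = H × n = 1.4047 × 3666
= 5149.50 bits


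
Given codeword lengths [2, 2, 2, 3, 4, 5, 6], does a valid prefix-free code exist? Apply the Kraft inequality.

Kraft inequality: Σ 2^(-l_i) ≤ 1 for prefix-free code
Calculating: 2^(-2) + 2^(-2) + 2^(-2) + 2^(-3) + 2^(-4) + 2^(-5) + 2^(-6)
= 0.25 + 0.25 + 0.25 + 0.125 + 0.0625 + 0.03125 + 0.015625
= 0.9844
Since 0.9844 ≤ 1, prefix-free code exists


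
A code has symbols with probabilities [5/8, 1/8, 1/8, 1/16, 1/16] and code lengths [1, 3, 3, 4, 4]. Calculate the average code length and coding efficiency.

Average length L = Σ p_i × l_i = 1.8750 bits
Entropy H = 1.6738 bits
Efficiency η = H/L × 100% = 89.27%


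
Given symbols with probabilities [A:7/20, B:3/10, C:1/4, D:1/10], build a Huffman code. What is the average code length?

Huffman tree construction:
Combine smallest probabilities repeatedly
Resulting codes:
  A: 11 (length 2)
  B: 10 (length 2)
  C: 01 (length 2)
  D: 00 (length 2)
Average length = Σ p(s) × length(s) = 2.0000 bits


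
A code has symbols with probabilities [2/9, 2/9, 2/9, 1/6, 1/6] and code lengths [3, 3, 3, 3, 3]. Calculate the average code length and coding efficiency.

Average length L = Σ p_i × l_i = 3.0000 bits
Entropy H = 2.3083 bits
Efficiency η = H/L × 100% = 76.94%


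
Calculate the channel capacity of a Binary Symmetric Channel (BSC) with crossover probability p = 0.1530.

For BSC with error probability p:
C = 1 - H(p) where H(p) is binary entropy
H(0.1530) = -0.1530 × log₂(0.1530) - 0.8470 × log₂(0.8470)
H(p) = 0.6173
C = 1 - 0.6173 = 0.3827 bits/use


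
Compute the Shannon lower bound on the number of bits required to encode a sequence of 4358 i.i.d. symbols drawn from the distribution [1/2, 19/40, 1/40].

Entropy H = 1.1432 bits/symbol
Minimum bits = H × n = 1.1432 × 4358
= 4982.06 bits


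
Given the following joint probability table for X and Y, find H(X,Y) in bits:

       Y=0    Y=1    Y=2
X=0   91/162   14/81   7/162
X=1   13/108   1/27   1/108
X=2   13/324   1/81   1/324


H(X,Y) = -Σ p(x,y) log₂ p(x,y)
  p(0,0)=91/162: -0.5617 × log₂(0.5617) = 0.4674
  p(0,1)=14/81: -0.1728 × log₂(0.1728) = 0.4377
  p(0,2)=7/162: -0.0432 × log₂(0.0432) = 0.1958
  p(1,0)=13/108: -0.1204 × log₂(0.1204) = 0.3677
  p(1,1)=1/27: -0.0370 × log₂(0.0370) = 0.1761
  p(1,2)=1/108: -0.0093 × log₂(0.0093) = 0.0625
  p(2,0)=13/324: -0.0401 × log₂(0.0401) = 0.1861
  p(2,1)=1/81: -0.0123 × log₂(0.0123) = 0.0783
  p(2,2)=1/324: -0.0031 × log₂(0.0031) = 0.0257
H(X,Y) = 1.9974 bits


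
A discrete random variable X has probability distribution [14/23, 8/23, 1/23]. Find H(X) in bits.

H(X) = -Σ p(x) log₂ p(x)
  -14/23 × log₂(14/23) = 0.4360
  -8/23 × log₂(8/23) = 0.5299
  -1/23 × log₂(1/23) = 0.1967
H(X) = 1.1626 bits


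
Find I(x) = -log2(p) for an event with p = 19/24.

Information content I(x) = -log₂(p(x))
I = -log₂(19/24) = -log₂(0.7917)
I = 0.3370 bits


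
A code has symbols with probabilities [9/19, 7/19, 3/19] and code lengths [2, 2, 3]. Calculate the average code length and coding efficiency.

Average length L = Σ p_i × l_i = 2.1579 bits
Entropy H = 1.4618 bits
Efficiency η = H/L × 100% = 67.74%


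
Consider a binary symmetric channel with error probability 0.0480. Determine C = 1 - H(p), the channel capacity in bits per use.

For BSC with error probability p:
C = 1 - H(p) where H(p) is binary entropy
H(0.0480) = -0.0480 × log₂(0.0480) - 0.9520 × log₂(0.9520)
H(p) = 0.2778
C = 1 - 0.2778 = 0.7222 bits/use


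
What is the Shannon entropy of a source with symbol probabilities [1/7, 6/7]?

H(X) = -Σ p(x) log₂ p(x)
  -1/7 × log₂(1/7) = 0.4011
  -6/7 × log₂(6/7) = 0.1906
H(X) = 0.5917 bits


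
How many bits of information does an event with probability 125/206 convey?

Information content I(x) = -log₂(p(x))
I = -log₂(125/206) = -log₂(0.6068)
I = 0.7207 bits


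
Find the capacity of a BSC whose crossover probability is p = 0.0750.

For BSC with error probability p:
C = 1 - H(p) where H(p) is binary entropy
H(0.0750) = -0.0750 × log₂(0.0750) - 0.9250 × log₂(0.9250)
H(p) = 0.3843
C = 1 - 0.3843 = 0.6157 bits/use


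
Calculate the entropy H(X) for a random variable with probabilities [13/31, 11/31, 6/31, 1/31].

H(X) = -Σ p(x) log₂ p(x)
  -13/31 × log₂(13/31) = 0.5258
  -11/31 × log₂(11/31) = 0.5304
  -6/31 × log₂(6/31) = 0.4586
  -1/31 × log₂(1/31) = 0.1598
H(X) = 1.6745 bits


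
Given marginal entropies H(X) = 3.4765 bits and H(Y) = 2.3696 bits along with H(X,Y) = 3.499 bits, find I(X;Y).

I(X;Y) = H(X) + H(Y) - H(X,Y)
I(X;Y) = 3.4765 + 2.3696 - 3.499 = 2.3471 bits


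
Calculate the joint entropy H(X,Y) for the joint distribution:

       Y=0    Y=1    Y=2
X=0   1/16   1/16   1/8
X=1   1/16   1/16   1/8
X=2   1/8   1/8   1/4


H(X,Y) = -Σ p(x,y) log₂ p(x,y)
  p(0,0)=1/16: -0.0625 × log₂(0.0625) = 0.2500
  p(0,1)=1/16: -0.0625 × log₂(0.0625) = 0.2500
  p(0,2)=1/8: -0.1250 × log₂(0.1250) = 0.3750
  p(1,0)=1/16: -0.0625 × log₂(0.0625) = 0.2500
  p(1,1)=1/16: -0.0625 × log₂(0.0625) = 0.2500
  p(1,2)=1/8: -0.1250 × log₂(0.1250) = 0.3750
  p(2,0)=1/8: -0.1250 × log₂(0.1250) = 0.3750
  p(2,1)=1/8: -0.1250 × log₂(0.1250) = 0.3750
  p(2,2)=1/4: -0.2500 × log₂(0.2500) = 0.5000
H(X,Y) = 3.0000 bits


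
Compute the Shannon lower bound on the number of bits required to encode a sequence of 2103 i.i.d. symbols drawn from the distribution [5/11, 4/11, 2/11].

Entropy H = 1.4949 bits/symbol
Minimum bits = H × n = 1.4949 × 2103
= 3143.81 bits


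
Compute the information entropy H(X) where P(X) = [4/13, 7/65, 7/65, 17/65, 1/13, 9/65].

H(X) = -Σ p(x) log₂ p(x)
  -4/13 × log₂(4/13) = 0.5232
  -7/65 × log₂(7/65) = 0.3462
  -7/65 × log₂(7/65) = 0.3462
  -17/65 × log₂(17/65) = 0.5061
  -1/13 × log₂(1/13) = 0.2846
  -9/65 × log₂(9/65) = 0.3950
H(X) = 2.4013 bits


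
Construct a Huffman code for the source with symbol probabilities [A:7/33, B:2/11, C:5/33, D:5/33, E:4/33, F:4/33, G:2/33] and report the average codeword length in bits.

Huffman tree construction:
Combine smallest probabilities repeatedly
Resulting codes:
  A: 01 (length 2)
  B: 111 (length 3)
  C: 101 (length 3)
  D: 110 (length 3)
  E: 001 (length 3)
  F: 100 (length 3)
  G: 000 (length 3)
Average length = Σ p(s) × length(s) = 2.7879 bits


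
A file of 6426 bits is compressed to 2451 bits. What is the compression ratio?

Compression ratio = Original / Compressed
= 6426 / 2451 = 2.62:1


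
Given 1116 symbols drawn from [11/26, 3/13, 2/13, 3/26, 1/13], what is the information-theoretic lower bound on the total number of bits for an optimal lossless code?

Entropy H = 2.0728 bits/symbol
Minimum bits = H × n = 2.0728 × 1116
= 2313.25 bits


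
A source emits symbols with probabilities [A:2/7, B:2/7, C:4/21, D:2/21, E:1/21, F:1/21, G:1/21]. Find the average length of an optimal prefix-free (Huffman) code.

Huffman tree construction:
Combine smallest probabilities repeatedly
Resulting codes:
  A: 10 (length 2)
  B: 11 (length 2)
  C: 00 (length 2)
  D: 0111 (length 4)
  E: 0100 (length 4)
  F: 0101 (length 4)
  G: 0110 (length 4)
Average length = Σ p(s) × length(s) = 2.4762 bits


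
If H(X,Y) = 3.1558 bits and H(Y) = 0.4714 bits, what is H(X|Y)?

Chain rule: H(X,Y) = H(X|Y) + H(Y)
H(X|Y) = H(X,Y) - H(Y) = 3.1558 - 0.4714 = 2.6844 bits


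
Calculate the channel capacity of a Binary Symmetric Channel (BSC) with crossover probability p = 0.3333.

For BSC with error probability p:
C = 1 - H(p) where H(p) is binary entropy
H(0.3333) = -0.3333 × log₂(0.3333) - 0.6667 × log₂(0.6667)
H(p) = 0.9183
C = 1 - 0.9183 = 0.0817 bits/use


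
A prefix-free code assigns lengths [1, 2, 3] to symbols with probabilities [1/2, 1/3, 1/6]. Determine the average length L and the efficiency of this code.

Average length L = Σ p_i × l_i = 1.6667 bits
Entropy H = 1.4591 bits
Efficiency η = H/L × 100% = 87.55%


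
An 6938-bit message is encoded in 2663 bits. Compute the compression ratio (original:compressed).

Compression ratio = Original / Compressed
= 6938 / 2663 = 2.61:1
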